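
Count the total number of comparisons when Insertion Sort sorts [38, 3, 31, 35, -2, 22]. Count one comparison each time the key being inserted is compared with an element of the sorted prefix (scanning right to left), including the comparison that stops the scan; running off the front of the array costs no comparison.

Insert 3: 38 > 3 (shift), reached front = 1 comparison(s) -> [3, 38, 31, 35, -2, 22]
Insert 31: 38 > 31 (shift), 3 <= 31 (stop) = 2 comparison(s) -> [3, 31, 38, 35, -2, 22]
Insert 35: 38 > 35 (shift), 31 <= 35 (stop) = 2 comparison(s) -> [3, 31, 35, 38, -2, 22]
Insert -2: 38 > -2 (shift), 35 > -2 (shift), 31 > -2 (shift), 3 > -2 (shift), reached front = 4 comparison(s) -> [-2, 3, 31, 35, 38, 22]
Insert 22: 38 > 22 (shift), 35 > 22 (shift), 31 > 22 (shift), 3 <= 22 (stop) = 4 comparison(s) -> [-2, 3, 22, 31, 35, 38]
Total comparisons: 1 + 2 + 2 + 4 + 4 = 13


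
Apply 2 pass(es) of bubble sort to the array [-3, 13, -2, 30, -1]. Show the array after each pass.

After pass 1: [-3, -2, 13, -1, 30] (2 swaps)
After pass 2: [-3, -2, -1, 13, 30] (1 swaps)
Total swaps: 3


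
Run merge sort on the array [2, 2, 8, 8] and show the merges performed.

Divide and conquer:
  Merge [2] + [2] -> [2, 2]
  Merge [8] + [8] -> [8, 8]
  Merge [2, 2] + [8, 8] -> [2, 2, 8, 8]


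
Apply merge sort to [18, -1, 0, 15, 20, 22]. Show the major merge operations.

Divide and conquer:
  Merge [-1] + [0] -> [-1, 0]
  Merge [18] + [-1, 0] -> [-1, 0, 18]
  Merge [20] + [22] -> [20, 22]
  Merge [15] + [20, 22] -> [15, 20, 22]
  Merge [-1, 0, 18] + [15, 20, 22] -> [-1, 0, 15, 18, 20, 22]


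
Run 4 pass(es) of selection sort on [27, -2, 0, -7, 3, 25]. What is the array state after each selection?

Pass 1: Select minimum -7 at index 3, swap -> [-7, -2, 0, 27, 3, 25]
Pass 2: Select minimum -2 at index 1, swap -> [-7, -2, 0, 27, 3, 25]
Pass 3: Select minimum 0 at index 2, swap -> [-7, -2, 0, 27, 3, 25]
Pass 4: Select minimum 3 at index 4, swap -> [-7, -2, 0, 3, 27, 25]


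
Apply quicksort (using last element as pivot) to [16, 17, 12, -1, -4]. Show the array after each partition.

Partition 1: pivot=-4 at index 0 -> [-4, 17, 12, -1, 16]
Partition 2: pivot=16 at index 3 -> [-4, 12, -1, 16, 17]
Partition 3: pivot=-1 at index 1 -> [-4, -1, 12, 16, 17]


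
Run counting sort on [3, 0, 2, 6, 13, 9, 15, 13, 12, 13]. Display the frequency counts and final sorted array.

Count array: [1, 0, 1, 1, 0, 0, 1, 0, 0, 1, 0, 0, 1, 3, 0, 1]
(count[i] = number of elements equal to i)
Cumulative count: [1, 1, 2, 3, 3, 3, 4, 4, 4, 5, 5, 5, 6, 9, 9, 10]
Sorted: [0, 2, 3, 6, 9, 12, 13, 13, 13, 15]


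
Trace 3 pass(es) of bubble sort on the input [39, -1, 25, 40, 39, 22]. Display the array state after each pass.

After pass 1: [-1, 25, 39, 39, 22, 40] (4 swaps)
After pass 2: [-1, 25, 39, 22, 39, 40] (1 swaps)
After pass 3: [-1, 25, 22, 39, 39, 40] (1 swaps)
Total swaps: 6


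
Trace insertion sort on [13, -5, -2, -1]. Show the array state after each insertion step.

First element 13 is already 'sorted'
Insert -5: shifted 1 elements -> [-5, 13, -2, -1]
Insert -2: shifted 1 elements -> [-5, -2, 13, -1]
Insert -1: shifted 1 elements -> [-5, -2, -1, 13]


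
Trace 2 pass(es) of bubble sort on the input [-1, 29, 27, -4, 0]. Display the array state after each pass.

After pass 1: [-1, 27, -4, 0, 29] (3 swaps)
After pass 2: [-1, -4, 0, 27, 29] (2 swaps)
Total swaps: 5


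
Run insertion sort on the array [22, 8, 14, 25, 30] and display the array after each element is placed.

First element 22 is already 'sorted'
Insert 8: shifted 1 elements -> [8, 22, 14, 25, 30]
Insert 14: shifted 1 elements -> [8, 14, 22, 25, 30]
Insert 25: shifted 0 elements -> [8, 14, 22, 25, 30]
Insert 30: shifted 0 elements -> [8, 14, 22, 25, 30]


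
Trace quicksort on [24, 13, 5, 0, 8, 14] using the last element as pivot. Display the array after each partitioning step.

Partition 1: pivot=14 at index 4 -> [13, 5, 0, 8, 14, 24]
Partition 2: pivot=8 at index 2 -> [5, 0, 8, 13, 14, 24]
Partition 3: pivot=0 at index 0 -> [0, 5, 8, 13, 14, 24]


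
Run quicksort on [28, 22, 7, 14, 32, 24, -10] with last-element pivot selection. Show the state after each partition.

Partition 1: pivot=-10 at index 0 -> [-10, 22, 7, 14, 32, 24, 28]
Partition 2: pivot=28 at index 5 -> [-10, 22, 7, 14, 24, 28, 32]
Partition 3: pivot=24 at index 4 -> [-10, 22, 7, 14, 24, 28, 32]
Partition 4: pivot=14 at index 2 -> [-10, 7, 14, 22, 24, 28, 32]


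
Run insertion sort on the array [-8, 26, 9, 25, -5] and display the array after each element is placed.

First element -8 is already 'sorted'
Insert 26: shifted 0 elements -> [-8, 26, 9, 25, -5]
Insert 9: shifted 1 elements -> [-8, 9, 26, 25, -5]
Insert 25: shifted 1 elements -> [-8, 9, 25, 26, -5]
Insert -5: shifted 3 elements -> [-8, -5, 9, 25, 26]


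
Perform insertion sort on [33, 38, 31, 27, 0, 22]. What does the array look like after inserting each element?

First element 33 is already 'sorted'
Insert 38: shifted 0 elements -> [33, 38, 31, 27, 0, 22]
Insert 31: shifted 2 elements -> [31, 33, 38, 27, 0, 22]
Insert 27: shifted 3 elements -> [27, 31, 33, 38, 0, 22]
Insert 0: shifted 4 elements -> [0, 27, 31, 33, 38, 22]
Insert 22: shifted 4 elements -> [0, 22, 27, 31, 33, 38]


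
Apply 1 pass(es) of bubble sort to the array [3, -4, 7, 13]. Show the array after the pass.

After pass 1: [-4, 3, 7, 13] (1 swaps)
Total swaps: 1


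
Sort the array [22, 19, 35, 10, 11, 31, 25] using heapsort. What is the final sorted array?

Build heap: [35, 19, 31, 10, 11, 22, 25]
Extract 35: [31, 19, 25, 10, 11, 22, 35]
Extract 31: [25, 19, 22, 10, 11, 31, 35]
Extract 25: [22, 19, 11, 10, 25, 31, 35]
Extract 22: [19, 10, 11, 22, 25, 31, 35]
Extract 19: [11, 10, 19, 22, 25, 31, 35]
Extract 11: [10, 11, 19, 22, 25, 31, 35]


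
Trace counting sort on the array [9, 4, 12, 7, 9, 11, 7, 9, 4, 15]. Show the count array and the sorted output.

Count array: [0, 0, 0, 0, 2, 0, 0, 2, 0, 3, 0, 1, 1, 0, 0, 1]
(count[i] = number of elements equal to i)
Cumulative count: [0, 0, 0, 0, 2, 2, 2, 4, 4, 7, 7, 8, 9, 9, 9, 10]
Sorted: [4, 4, 7, 7, 9, 9, 9, 11, 12, 15]


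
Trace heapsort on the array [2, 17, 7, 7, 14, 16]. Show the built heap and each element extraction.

Build heap: [17, 14, 16, 7, 2, 7]
Extract 17: [16, 14, 7, 7, 2, 17]
Extract 16: [14, 7, 7, 2, 16, 17]
Extract 14: [7, 2, 7, 14, 16, 17]
Extract 7: [7, 2, 7, 14, 16, 17]
Extract 7: [2, 7, 7, 14, 16, 17]


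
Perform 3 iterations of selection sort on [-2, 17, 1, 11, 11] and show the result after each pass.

Pass 1: Select minimum -2 at index 0, swap -> [-2, 17, 1, 11, 11]
Pass 2: Select minimum 1 at index 2, swap -> [-2, 1, 17, 11, 11]
Pass 3: Select minimum 11 at index 3, swap -> [-2, 1, 11, 17, 11]


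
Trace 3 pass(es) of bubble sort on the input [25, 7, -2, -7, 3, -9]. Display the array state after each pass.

After pass 1: [7, -2, -7, 3, -9, 25] (5 swaps)
After pass 2: [-2, -7, 3, -9, 7, 25] (4 swaps)
After pass 3: [-7, -2, -9, 3, 7, 25] (2 swaps)
Total swaps: 11


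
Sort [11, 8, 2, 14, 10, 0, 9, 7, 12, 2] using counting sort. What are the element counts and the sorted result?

Count array: [1, 0, 2, 0, 0, 0, 0, 1, 1, 1, 1, 1, 1, 0, 1]
(count[i] = number of elements equal to i)
Cumulative count: [1, 1, 3, 3, 3, 3, 3, 4, 5, 6, 7, 8, 9, 9, 10]
Sorted: [0, 2, 2, 7, 8, 9, 10, 11, 12, 14]


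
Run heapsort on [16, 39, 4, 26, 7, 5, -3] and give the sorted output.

Build heap: [39, 26, 5, 16, 7, 4, -3]
Extract 39: [26, 16, 5, -3, 7, 4, 39]
Extract 26: [16, 7, 5, -3, 4, 26, 39]
Extract 16: [7, 4, 5, -3, 16, 26, 39]
Extract 7: [5, 4, -3, 7, 16, 26, 39]
Extract 5: [4, -3, 5, 7, 16, 26, 39]
Extract 4: [-3, 4, 5, 7, 16, 26, 39]


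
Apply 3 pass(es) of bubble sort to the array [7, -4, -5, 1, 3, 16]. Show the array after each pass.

After pass 1: [-4, -5, 1, 3, 7, 16] (4 swaps)
After pass 2: [-5, -4, 1, 3, 7, 16] (1 swaps)
After pass 3: [-5, -4, 1, 3, 7, 16] (0 swaps)
Total swaps: 5


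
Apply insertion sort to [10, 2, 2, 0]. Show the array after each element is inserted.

First element 10 is already 'sorted'
Insert 2: shifted 1 elements -> [2, 10, 2, 0]
Insert 2: shifted 1 elements -> [2, 2, 10, 0]
Insert 0: shifted 3 elements -> [0, 2, 2, 10]


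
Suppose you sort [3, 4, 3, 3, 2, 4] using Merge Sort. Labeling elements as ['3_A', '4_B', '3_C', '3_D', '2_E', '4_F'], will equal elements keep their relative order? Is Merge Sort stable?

Trace Merge Sort on the labeled array (the key is the number; the letter only tracks identity):
  Merge [4_B] + [3_C] -> [3_C, 4_B]
  Merge [3_A] + [3_C, 4_B] -> [3_A, 3_C, 4_B]
  Merge [2_E] + [4_F] -> [2_E, 4_F]
  Merge [3_D] + [2_E, 4_F] -> [2_E, 3_D, 4_F]
  Merge [3_A, 3_C, 4_B] + [2_E, 3_D, 4_F] -> [2_E, 3_A, 3_C, 3_D, 4_B, 4_F]
Final order: [2_E, 3_A, 3_C, 3_D, 4_B, 4_F]
Equal keys:
  value 3: originally 3_A, 3_C, 3_D; after sorting 3_A, 3_C, 3_D -> order preserved
  value 4: originally 4_B, 4_F; after sorting 4_B, 4_F -> order preserved
All equal keys kept their original relative order. Merge Sort is stable: when the heads of the two halves are equal the merge takes from the left half first.
Answer: Stable


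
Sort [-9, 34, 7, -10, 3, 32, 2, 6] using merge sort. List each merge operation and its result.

Divide and conquer:
  Merge [-9] + [34] -> [-9, 34]
  Merge [7] + [-10] -> [-10, 7]
  Merge [-9, 34] + [-10, 7] -> [-10, -9, 7, 34]
  Merge [3] + [32] -> [3, 32]
  Merge [2] + [6] -> [2, 6]
  Merge [3, 32] + [2, 6] -> [2, 3, 6, 32]
  Merge [-10, -9, 7, 34] + [2, 3, 6, 32] -> [-10, -9, 2, 3, 6, 7, 32, 34]


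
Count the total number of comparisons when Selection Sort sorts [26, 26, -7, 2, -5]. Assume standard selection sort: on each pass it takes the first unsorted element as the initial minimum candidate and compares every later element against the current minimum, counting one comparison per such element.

Pass 1: scan indices 1..4 for the minimum = 4 comparison(s); min is -7, place at index 0 -> [-7, 26, 26, 2, -5]
Pass 2: scan indices 2..4 for the minimum = 3 comparison(s); min is -5, place at index 1 -> [-7, -5, 26, 2, 26]
Pass 3: scan indices 3..4 for the minimum = 2 comparison(s); min is 2, place at index 2 -> [-7, -5, 2, 26, 26]
Pass 4: scan indices 4..4 for the minimum = 1 comparison(s); min is 26, place at index 3 -> [-7, -5, 2, 26, 26]
Selection sort always scans the whole unsorted suffix, so the count is (n-1) + (n-2) + ... + 1 = n(n-1)/2 = 5*4/2 = 10 regardless of the input order.
Total comparisons: 4 + 3 + 2 + 1 = 10


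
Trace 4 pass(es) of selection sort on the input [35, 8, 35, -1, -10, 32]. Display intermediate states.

Pass 1: Select minimum -10 at index 4, swap -> [-10, 8, 35, -1, 35, 32]
Pass 2: Select minimum -1 at index 3, swap -> [-10, -1, 35, 8, 35, 32]
Pass 3: Select minimum 8 at index 3, swap -> [-10, -1, 8, 35, 35, 32]
Pass 4: Select minimum 32 at index 5, swap -> [-10, -1, 8, 32, 35, 35]


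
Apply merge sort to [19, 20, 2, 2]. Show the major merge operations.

Divide and conquer:
  Merge [19] + [20] -> [19, 20]
  Merge [2] + [2] -> [2, 2]
  Merge [19, 20] + [2, 2] -> [2, 2, 19, 20]


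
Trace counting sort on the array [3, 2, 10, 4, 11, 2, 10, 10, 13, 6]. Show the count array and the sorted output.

Count array: [0, 0, 2, 1, 1, 0, 1, 0, 0, 0, 3, 1, 0, 1]
(count[i] = number of elements equal to i)
Cumulative count: [0, 0, 2, 3, 4, 4, 5, 5, 5, 5, 8, 9, 9, 10]
Sorted: [2, 2, 3, 4, 6, 10, 10, 10, 11, 13]


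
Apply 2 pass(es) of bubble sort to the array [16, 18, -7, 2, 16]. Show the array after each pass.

After pass 1: [16, -7, 2, 16, 18] (3 swaps)
After pass 2: [-7, 2, 16, 16, 18] (2 swaps)
Total swaps: 5


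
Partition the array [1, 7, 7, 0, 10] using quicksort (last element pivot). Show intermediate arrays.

Partition 1: pivot=10 at index 4 -> [1, 7, 7, 0, 10]
Partition 2: pivot=0 at index 0 -> [0, 7, 7, 1, 10]
Partition 3: pivot=1 at index 1 -> [0, 1, 7, 7, 10]
Partition 4: pivot=7 at index 3 -> [0, 1, 7, 7, 10]


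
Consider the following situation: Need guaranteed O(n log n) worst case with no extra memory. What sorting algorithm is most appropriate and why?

Best choice: Heapsort
Reason: Heapsort is O(n log n) worst case and sorts in-place; quicksort can degrade to O(n^2)


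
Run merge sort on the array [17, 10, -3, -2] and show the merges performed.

Divide and conquer:
  Merge [17] + [10] -> [10, 17]
  Merge [-3] + [-2] -> [-3, -2]
  Merge [10, 17] + [-3, -2] -> [-3, -2, 10, 17]


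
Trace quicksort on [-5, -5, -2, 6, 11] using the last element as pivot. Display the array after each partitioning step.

Partition 1: pivot=11 at index 4 -> [-5, -5, -2, 6, 11]
Partition 2: pivot=6 at index 3 -> [-5, -5, -2, 6, 11]
Partition 3: pivot=-2 at index 2 -> [-5, -5, -2, 6, 11]
Partition 4: pivot=-5 at index 1 -> [-5, -5, -2, 6, 11]


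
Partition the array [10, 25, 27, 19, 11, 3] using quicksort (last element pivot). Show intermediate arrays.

Partition 1: pivot=3 at index 0 -> [3, 25, 27, 19, 11, 10]
Partition 2: pivot=10 at index 1 -> [3, 10, 27, 19, 11, 25]
Partition 3: pivot=25 at index 4 -> [3, 10, 19, 11, 25, 27]
Partition 4: pivot=11 at index 2 -> [3, 10, 11, 19, 25, 27]


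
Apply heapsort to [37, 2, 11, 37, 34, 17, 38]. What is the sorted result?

Build heap: [38, 37, 37, 2, 34, 17, 11]
Extract 38: [37, 34, 37, 2, 11, 17, 38]
Extract 37: [37, 34, 17, 2, 11, 37, 38]
Extract 37: [34, 11, 17, 2, 37, 37, 38]
Extract 34: [17, 11, 2, 34, 37, 37, 38]
Extract 17: [11, 2, 17, 34, 37, 37, 38]
Extract 11: [2, 11, 17, 34, 37, 37, 38]


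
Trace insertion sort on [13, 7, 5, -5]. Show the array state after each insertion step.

First element 13 is already 'sorted'
Insert 7: shifted 1 elements -> [7, 13, 5, -5]
Insert 5: shifted 2 elements -> [5, 7, 13, -5]
Insert -5: shifted 3 elements -> [-5, 5, 7, 13]


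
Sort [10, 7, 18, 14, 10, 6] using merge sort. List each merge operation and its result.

Divide and conquer:
  Merge [7] + [18] -> [7, 18]
  Merge [10] + [7, 18] -> [7, 10, 18]
  Merge [10] + [6] -> [6, 10]
  Merge [14] + [6, 10] -> [6, 10, 14]
  Merge [7, 10, 18] + [6, 10, 14] -> [6, 7, 10, 10, 14, 18]


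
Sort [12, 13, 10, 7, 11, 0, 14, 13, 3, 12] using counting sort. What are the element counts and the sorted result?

Count array: [1, 0, 0, 1, 0, 0, 0, 1, 0, 0, 1, 1, 2, 2, 1]
(count[i] = number of elements equal to i)
Cumulative count: [1, 1, 1, 2, 2, 2, 2, 3, 3, 3, 4, 5, 7, 9, 10]
Sorted: [0, 3, 7, 10, 11, 12, 12, 13, 13, 14]


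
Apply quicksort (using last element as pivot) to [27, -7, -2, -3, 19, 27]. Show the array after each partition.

Partition 1: pivot=27 at index 5 -> [27, -7, -2, -3, 19, 27]
Partition 2: pivot=19 at index 3 -> [-7, -2, -3, 19, 27, 27]
Partition 3: pivot=-3 at index 1 -> [-7, -3, -2, 19, 27, 27]


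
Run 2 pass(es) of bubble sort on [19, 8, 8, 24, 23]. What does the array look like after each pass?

After pass 1: [8, 8, 19, 23, 24] (3 swaps)
After pass 2: [8, 8, 19, 23, 24] (0 swaps)
Total swaps: 3


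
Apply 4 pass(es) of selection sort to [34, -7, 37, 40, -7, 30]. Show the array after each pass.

Pass 1: Select minimum -7 at index 1, swap -> [-7, 34, 37, 40, -7, 30]
Pass 2: Select minimum -7 at index 4, swap -> [-7, -7, 37, 40, 34, 30]
Pass 3: Select minimum 30 at index 5, swap -> [-7, -7, 30, 40, 34, 37]
Pass 4: Select minimum 34 at index 4, swap -> [-7, -7, 30, 34, 40, 37]


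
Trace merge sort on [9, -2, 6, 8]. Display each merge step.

Divide and conquer:
  Merge [9] + [-2] -> [-2, 9]
  Merge [6] + [8] -> [6, 8]
  Merge [-2, 9] + [6, 8] -> [-2, 6, 8, 9]


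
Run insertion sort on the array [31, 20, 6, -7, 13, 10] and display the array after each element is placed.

First element 31 is already 'sorted'
Insert 20: shifted 1 elements -> [20, 31, 6, -7, 13, 10]
Insert 6: shifted 2 elements -> [6, 20, 31, -7, 13, 10]
Insert -7: shifted 3 elements -> [-7, 6, 20, 31, 13, 10]
Insert 13: shifted 2 elements -> [-7, 6, 13, 20, 31, 10]
Insert 10: shifted 3 elements -> [-7, 6, 10, 13, 20, 31]


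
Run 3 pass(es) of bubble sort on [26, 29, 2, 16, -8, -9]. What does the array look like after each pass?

After pass 1: [26, 2, 16, -8, -9, 29] (4 swaps)
After pass 2: [2, 16, -8, -9, 26, 29] (4 swaps)
After pass 3: [2, -8, -9, 16, 26, 29] (2 swaps)
Total swaps: 10


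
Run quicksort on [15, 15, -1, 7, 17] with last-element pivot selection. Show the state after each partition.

Partition 1: pivot=17 at index 4 -> [15, 15, -1, 7, 17]
Partition 2: pivot=7 at index 1 -> [-1, 7, 15, 15, 17]
Partition 3: pivot=15 at index 3 -> [-1, 7, 15, 15, 17]


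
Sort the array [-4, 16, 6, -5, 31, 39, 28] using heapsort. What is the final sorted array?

Build heap: [39, 31, 28, -5, 16, 6, -4]
Extract 39: [31, 16, 28, -5, -4, 6, 39]
Extract 31: [28, 16, 6, -5, -4, 31, 39]
Extract 28: [16, -4, 6, -5, 28, 31, 39]
Extract 16: [6, -4, -5, 16, 28, 31, 39]
Extract 6: [-4, -5, 6, 16, 28, 31, 39]
Extract -4: [-5, -4, 6, 16, 28, 31, 39]


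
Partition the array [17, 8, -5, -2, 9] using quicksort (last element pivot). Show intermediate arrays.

Partition 1: pivot=9 at index 3 -> [8, -5, -2, 9, 17]
Partition 2: pivot=-2 at index 1 -> [-5, -2, 8, 9, 17]


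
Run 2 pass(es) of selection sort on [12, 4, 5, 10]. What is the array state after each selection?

Pass 1: Select minimum 4 at index 1, swap -> [4, 12, 5, 10]
Pass 2: Select minimum 5 at index 2, swap -> [4, 5, 12, 10]


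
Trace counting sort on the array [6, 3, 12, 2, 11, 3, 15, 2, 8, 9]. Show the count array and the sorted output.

Count array: [0, 0, 2, 2, 0, 0, 1, 0, 1, 1, 0, 1, 1, 0, 0, 1]
(count[i] = number of elements equal to i)
Cumulative count: [0, 0, 2, 4, 4, 4, 5, 5, 6, 7, 7, 8, 9, 9, 9, 10]
Sorted: [2, 2, 3, 3, 6, 8, 9, 11, 12, 15]


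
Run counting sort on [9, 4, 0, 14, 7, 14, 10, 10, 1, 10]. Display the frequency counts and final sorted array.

Count array: [1, 1, 0, 0, 1, 0, 0, 1, 0, 1, 3, 0, 0, 0, 2]
(count[i] = number of elements equal to i)
Cumulative count: [1, 2, 2, 2, 3, 3, 3, 4, 4, 5, 8, 8, 8, 8, 10]
Sorted: [0, 1, 4, 7, 9, 10, 10, 10, 14, 14]


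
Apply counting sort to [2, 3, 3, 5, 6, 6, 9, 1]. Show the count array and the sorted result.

Count array: [0, 1, 1, 2, 0, 1, 2, 0, 0, 1]
(count[i] = number of elements equal to i)
Cumulative count: [0, 1, 2, 4, 4, 5, 7, 7, 7, 8]
Sorted: [1, 2, 3, 3, 5, 6, 6, 9]


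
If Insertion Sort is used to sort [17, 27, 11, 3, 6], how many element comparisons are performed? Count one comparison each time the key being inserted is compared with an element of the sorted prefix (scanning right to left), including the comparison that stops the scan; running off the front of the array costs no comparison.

Insert 27: 17 <= 27 (stop) = 1 comparison(s) -> [17, 27, 11, 3, 6]
Insert 11: 27 > 11 (shift), 17 > 11 (shift), reached front = 2 comparison(s) -> [11, 17, 27, 3, 6]
Insert 3: 27 > 3 (shift), 17 > 3 (shift), 11 > 3 (shift), reached front = 3 comparison(s) -> [3, 11, 17, 27, 6]
Insert 6: 27 > 6 (shift), 17 > 6 (shift), 11 > 6 (shift), 3 <= 6 (stop) = 4 comparison(s) -> [3, 6, 11, 17, 27]
Total comparisons: 1 + 2 + 3 + 4 = 10


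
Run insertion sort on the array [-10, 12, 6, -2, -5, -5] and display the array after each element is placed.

First element -10 is already 'sorted'
Insert 12: shifted 0 elements -> [-10, 12, 6, -2, -5, -5]
Insert 6: shifted 1 elements -> [-10, 6, 12, -2, -5, -5]
Insert -2: shifted 2 elements -> [-10, -2, 6, 12, -5, -5]
Insert -5: shifted 3 elements -> [-10, -5, -2, 6, 12, -5]
Insert -5: shifted 3 elements -> [-10, -5, -5, -2, 6, 12]


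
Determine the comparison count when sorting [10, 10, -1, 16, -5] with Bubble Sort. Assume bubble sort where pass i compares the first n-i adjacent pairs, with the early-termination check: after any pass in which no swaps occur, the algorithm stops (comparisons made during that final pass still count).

Pass 1: compare adjacent pairs (0,1)..(3,4) = 4 comparison(s), 2 swap(s) -> [10, -1, 10, -5, 16]
Pass 2: compare adjacent pairs (0,1)..(2,3) = 3 comparison(s), 2 swap(s) -> [-1, 10, -5, 10, 16]
Pass 3: compare adjacent pairs (0,1)..(1,2) = 2 comparison(s), 1 swap(s) -> [-1, -5, 10, 10, 16]
Pass 4: compare adjacent pairs (0,1)..(0,1) = 1 comparison(s), 1 swap(s) -> [-5, -1, 10, 10, 16]
Every pass made at least one swap, so all n-1 passes run.
Total comparisons: 4 + 3 + 2 + 1 = 10


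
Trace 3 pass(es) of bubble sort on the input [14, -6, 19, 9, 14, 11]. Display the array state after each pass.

After pass 1: [-6, 14, 9, 14, 11, 19] (4 swaps)
After pass 2: [-6, 9, 14, 11, 14, 19] (2 swaps)
After pass 3: [-6, 9, 11, 14, 14, 19] (1 swaps)
Total swaps: 7


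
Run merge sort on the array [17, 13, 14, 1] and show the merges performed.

Divide and conquer:
  Merge [17] + [13] -> [13, 17]
  Merge [14] + [1] -> [1, 14]
  Merge [13, 17] + [1, 14] -> [1, 13, 14, 17]


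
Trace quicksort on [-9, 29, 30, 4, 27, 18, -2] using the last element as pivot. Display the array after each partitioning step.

Partition 1: pivot=-2 at index 1 -> [-9, -2, 30, 4, 27, 18, 29]
Partition 2: pivot=29 at index 5 -> [-9, -2, 4, 27, 18, 29, 30]
Partition 3: pivot=18 at index 3 -> [-9, -2, 4, 18, 27, 29, 30]


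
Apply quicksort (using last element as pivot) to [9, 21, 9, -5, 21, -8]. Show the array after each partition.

Partition 1: pivot=-8 at index 0 -> [-8, 21, 9, -5, 21, 9]
Partition 2: pivot=9 at index 3 -> [-8, 9, -5, 9, 21, 21]
Partition 3: pivot=-5 at index 1 -> [-8, -5, 9, 9, 21, 21]
Partition 4: pivot=21 at index 5 -> [-8, -5, 9, 9, 21, 21]


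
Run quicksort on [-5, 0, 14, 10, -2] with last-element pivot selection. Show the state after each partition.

Partition 1: pivot=-2 at index 1 -> [-5, -2, 14, 10, 0]
Partition 2: pivot=0 at index 2 -> [-5, -2, 0, 10, 14]
Partition 3: pivot=14 at index 4 -> [-5, -2, 0, 10, 14]


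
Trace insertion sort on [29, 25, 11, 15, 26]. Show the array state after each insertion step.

First element 29 is already 'sorted'
Insert 25: shifted 1 elements -> [25, 29, 11, 15, 26]
Insert 11: shifted 2 elements -> [11, 25, 29, 15, 26]
Insert 15: shifted 2 elements -> [11, 15, 25, 29, 26]
Insert 26: shifted 1 elements -> [11, 15, 25, 26, 29]


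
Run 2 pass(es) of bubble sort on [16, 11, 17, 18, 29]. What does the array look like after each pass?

After pass 1: [11, 16, 17, 18, 29] (1 swaps)
After pass 2: [11, 16, 17, 18, 29] (0 swaps)
Total swaps: 1


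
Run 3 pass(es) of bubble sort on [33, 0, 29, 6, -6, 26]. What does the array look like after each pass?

After pass 1: [0, 29, 6, -6, 26, 33] (5 swaps)
After pass 2: [0, 6, -6, 26, 29, 33] (3 swaps)
After pass 3: [0, -6, 6, 26, 29, 33] (1 swaps)
Total swaps: 9


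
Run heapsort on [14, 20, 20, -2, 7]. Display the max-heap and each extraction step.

Build heap: [20, 14, 20, -2, 7]
Extract 20: [20, 14, 7, -2, 20]
Extract 20: [14, -2, 7, 20, 20]
Extract 14: [7, -2, 14, 20, 20]
Extract 7: [-2, 7, 14, 20, 20]


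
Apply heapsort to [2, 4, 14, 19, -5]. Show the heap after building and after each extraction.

Build heap: [19, 4, 14, 2, -5]
Extract 19: [14, 4, -5, 2, 19]
Extract 14: [4, 2, -5, 14, 19]
Extract 4: [2, -5, 4, 14, 19]
Extract 2: [-5, 2, 4, 14, 19]


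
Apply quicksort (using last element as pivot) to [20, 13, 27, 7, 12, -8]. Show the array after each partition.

Partition 1: pivot=-8 at index 0 -> [-8, 13, 27, 7, 12, 20]
Partition 2: pivot=20 at index 4 -> [-8, 13, 7, 12, 20, 27]
Partition 3: pivot=12 at index 2 -> [-8, 7, 12, 13, 20, 27]


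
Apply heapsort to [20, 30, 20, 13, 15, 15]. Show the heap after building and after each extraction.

Build heap: [30, 20, 20, 13, 15, 15]
Extract 30: [20, 15, 20, 13, 15, 30]
Extract 20: [20, 15, 15, 13, 20, 30]
Extract 20: [15, 13, 15, 20, 20, 30]
Extract 15: [15, 13, 15, 20, 20, 30]
Extract 15: [13, 15, 15, 20, 20, 30]


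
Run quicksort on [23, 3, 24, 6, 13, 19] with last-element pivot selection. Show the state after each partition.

Partition 1: pivot=19 at index 3 -> [3, 6, 13, 19, 24, 23]
Partition 2: pivot=13 at index 2 -> [3, 6, 13, 19, 24, 23]
Partition 3: pivot=6 at index 1 -> [3, 6, 13, 19, 24, 23]
Partition 4: pivot=23 at index 4 -> [3, 6, 13, 19, 23, 24]


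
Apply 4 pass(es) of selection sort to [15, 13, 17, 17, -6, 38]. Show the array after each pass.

Pass 1: Select minimum -6 at index 4, swap -> [-6, 13, 17, 17, 15, 38]
Pass 2: Select minimum 13 at index 1, swap -> [-6, 13, 17, 17, 15, 38]
Pass 3: Select minimum 15 at index 4, swap -> [-6, 13, 15, 17, 17, 38]
Pass 4: Select minimum 17 at index 3, swap -> [-6, 13, 15, 17, 17, 38]


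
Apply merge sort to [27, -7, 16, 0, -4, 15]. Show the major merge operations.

Divide and conquer:
  Merge [-7] + [16] -> [-7, 16]
  Merge [27] + [-7, 16] -> [-7, 16, 27]
  Merge [-4] + [15] -> [-4, 15]
  Merge [0] + [-4, 15] -> [-4, 0, 15]
  Merge [-7, 16, 27] + [-4, 0, 15] -> [-7, -4, 0, 15, 16, 27]


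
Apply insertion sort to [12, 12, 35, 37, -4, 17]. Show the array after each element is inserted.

First element 12 is already 'sorted'
Insert 12: shifted 0 elements -> [12, 12, 35, 37, -4, 17]
Insert 35: shifted 0 elements -> [12, 12, 35, 37, -4, 17]
Insert 37: shifted 0 elements -> [12, 12, 35, 37, -4, 17]
Insert -4: shifted 4 elements -> [-4, 12, 12, 35, 37, 17]
Insert 17: shifted 2 elements -> [-4, 12, 12, 17, 35, 37]


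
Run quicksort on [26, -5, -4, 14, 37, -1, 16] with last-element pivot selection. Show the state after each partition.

Partition 1: pivot=16 at index 4 -> [-5, -4, 14, -1, 16, 26, 37]
Partition 2: pivot=-1 at index 2 -> [-5, -4, -1, 14, 16, 26, 37]
Partition 3: pivot=-4 at index 1 -> [-5, -4, -1, 14, 16, 26, 37]
Partition 4: pivot=37 at index 6 -> [-5, -4, -1, 14, 16, 26, 37]


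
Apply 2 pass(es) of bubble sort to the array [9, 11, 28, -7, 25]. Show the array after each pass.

After pass 1: [9, 11, -7, 25, 28] (2 swaps)
After pass 2: [9, -7, 11, 25, 28] (1 swaps)
Total swaps: 3


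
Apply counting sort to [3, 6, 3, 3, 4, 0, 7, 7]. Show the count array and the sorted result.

Count array: [1, 0, 0, 3, 1, 0, 1, 2]
(count[i] = number of elements equal to i)
Cumulative count: [1, 1, 1, 4, 5, 5, 6, 8]
Sorted: [0, 3, 3, 3, 4, 6, 7, 7]


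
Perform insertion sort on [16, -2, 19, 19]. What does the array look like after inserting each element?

First element 16 is already 'sorted'
Insert -2: shifted 1 elements -> [-2, 16, 19, 19]
Insert 19: shifted 0 elements -> [-2, 16, 19, 19]
Insert 19: shifted 0 elements -> [-2, 16, 19, 19]


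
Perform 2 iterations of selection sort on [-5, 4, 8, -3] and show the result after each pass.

Pass 1: Select minimum -5 at index 0, swap -> [-5, 4, 8, -3]
Pass 2: Select minimum -3 at index 3, swap -> [-5, -3, 8, 4]


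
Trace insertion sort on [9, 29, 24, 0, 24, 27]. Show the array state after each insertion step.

First element 9 is already 'sorted'
Insert 29: shifted 0 elements -> [9, 29, 24, 0, 24, 27]
Insert 24: shifted 1 elements -> [9, 24, 29, 0, 24, 27]
Insert 0: shifted 3 elements -> [0, 9, 24, 29, 24, 27]
Insert 24: shifted 1 elements -> [0, 9, 24, 24, 29, 27]
Insert 27: shifted 1 elements -> [0, 9, 24, 24, 27, 29]


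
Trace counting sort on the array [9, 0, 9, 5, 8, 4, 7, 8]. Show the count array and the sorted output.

Count array: [1, 0, 0, 0, 1, 1, 0, 1, 2, 2]
(count[i] = number of elements equal to i)
Cumulative count: [1, 1, 1, 1, 2, 3, 3, 4, 6, 8]
Sorted: [0, 4, 5, 7, 8, 8, 9, 9]


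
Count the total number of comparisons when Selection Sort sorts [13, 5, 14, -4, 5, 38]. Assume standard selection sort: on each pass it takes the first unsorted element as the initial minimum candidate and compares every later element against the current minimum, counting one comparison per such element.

Pass 1: scan indices 1..5 for the minimum = 5 comparison(s); min is -4, place at index 0 -> [-4, 5, 14, 13, 5, 38]
Pass 2: scan indices 2..5 for the minimum = 4 comparison(s); min is 5, place at index 1 -> [-4, 5, 14, 13, 5, 38]
Pass 3: scan indices 3..5 for the minimum = 3 comparison(s); min is 5, place at index 2 -> [-4, 5, 5, 13, 14, 38]
Pass 4: scan indices 4..5 for the minimum = 2 comparison(s); min is 13, place at index 3 -> [-4, 5, 5, 13, 14, 38]
Pass 5: scan indices 5..5 for the minimum = 1 comparison(s); min is 14, place at index 4 -> [-4, 5, 5, 13, 14, 38]
Selection sort always scans the whole unsorted suffix, so the count is (n-1) + (n-2) + ... + 1 = n(n-1)/2 = 6*5/2 = 15 regardless of the input order.
Total comparisons: 5 + 4 + 3 + 2 + 1 = 15


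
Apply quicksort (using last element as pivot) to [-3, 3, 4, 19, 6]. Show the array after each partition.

Partition 1: pivot=6 at index 3 -> [-3, 3, 4, 6, 19]
Partition 2: pivot=4 at index 2 -> [-3, 3, 4, 6, 19]
Partition 3: pivot=3 at index 1 -> [-3, 3, 4, 6, 19]


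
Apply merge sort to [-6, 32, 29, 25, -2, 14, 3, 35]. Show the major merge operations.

Divide and conquer:
  Merge [-6] + [32] -> [-6, 32]
  Merge [29] + [25] -> [25, 29]
  Merge [-6, 32] + [25, 29] -> [-6, 25, 29, 32]
  Merge [-2] + [14] -> [-2, 14]
  Merge [3] + [35] -> [3, 35]
  Merge [-2, 14] + [3, 35] -> [-2, 3, 14, 35]
  Merge [-6, 25, 29, 32] + [-2, 3, 14, 35] -> [-6, -2, 3, 14, 25, 29, 32, 35]


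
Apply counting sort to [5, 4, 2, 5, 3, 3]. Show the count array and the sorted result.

Count array: [0, 0, 1, 2, 1, 2]
(count[i] = number of elements equal to i)
Cumulative count: [0, 0, 1, 3, 4, 6]
Sorted: [2, 3, 3, 4, 5, 5]


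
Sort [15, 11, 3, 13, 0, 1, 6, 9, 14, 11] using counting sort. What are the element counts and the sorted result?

Count array: [1, 1, 0, 1, 0, 0, 1, 0, 0, 1, 0, 2, 0, 1, 1, 1]
(count[i] = number of elements equal to i)
Cumulative count: [1, 2, 2, 3, 3, 3, 4, 4, 4, 5, 5, 7, 7, 8, 9, 10]
Sorted: [0, 1, 3, 6, 9, 11, 11, 13, 14, 15]


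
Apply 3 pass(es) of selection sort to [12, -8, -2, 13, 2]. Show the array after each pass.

Pass 1: Select minimum -8 at index 1, swap -> [-8, 12, -2, 13, 2]
Pass 2: Select minimum -2 at index 2, swap -> [-8, -2, 12, 13, 2]
Pass 3: Select minimum 2 at index 4, swap -> [-8, -2, 2, 13, 12]


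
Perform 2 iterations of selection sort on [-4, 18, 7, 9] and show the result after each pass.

Pass 1: Select minimum -4 at index 0, swap -> [-4, 18, 7, 9]
Pass 2: Select minimum 7 at index 2, swap -> [-4, 7, 18, 9]


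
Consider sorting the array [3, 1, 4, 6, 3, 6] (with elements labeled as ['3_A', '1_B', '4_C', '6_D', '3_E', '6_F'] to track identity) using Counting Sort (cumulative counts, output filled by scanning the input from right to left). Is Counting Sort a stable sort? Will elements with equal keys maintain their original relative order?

Trace Counting Sort on the labeled array (the key is the number; the letter only tracks identity):
  Counts for values 0..6: [0, 1, 0, 2, 1, 0, 2]
  Cumulative counts: [0, 1, 1, 3, 4, 4, 6]
  Scan right to left: place 6_F at output index 5
  Scan right to left: place 3_E at output index 2
  Scan right to left: place 6_D at output index 4
  Scan right to left: place 4_C at output index 3
  Scan right to left: place 1_B at output index 0
  Scan right to left: place 3_A at output index 1
  Output: [1_B, 3_A, 3_E, 4_C, 6_D, 6_F]
Equal keys:
  value 3: originally 3_A, 3_E; after sorting 3_A, 3_E -> order preserved
  value 6: originally 6_D, 6_F; after sorting 6_D, 6_F -> order preserved
All equal keys kept their original relative order. Counting Sort is stable: scanning the input right to left with decreasing cumulative counts places later duplicates at later output positions.
Answer: Stable


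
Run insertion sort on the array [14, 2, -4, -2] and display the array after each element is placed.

First element 14 is already 'sorted'
Insert 2: shifted 1 elements -> [2, 14, -4, -2]
Insert -4: shifted 2 elements -> [-4, 2, 14, -2]
Insert -2: shifted 2 elements -> [-4, -2, 2, 14]


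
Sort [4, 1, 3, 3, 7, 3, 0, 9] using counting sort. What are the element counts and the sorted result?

Count array: [1, 1, 0, 3, 1, 0, 0, 1, 0, 1]
(count[i] = number of elements equal to i)
Cumulative count: [1, 2, 2, 5, 6, 6, 6, 7, 7, 8]
Sorted: [0, 1, 3, 3, 3, 4, 7, 9]


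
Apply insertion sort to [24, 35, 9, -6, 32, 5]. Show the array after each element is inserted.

First element 24 is already 'sorted'
Insert 35: shifted 0 elements -> [24, 35, 9, -6, 32, 5]
Insert 9: shifted 2 elements -> [9, 24, 35, -6, 32, 5]
Insert -6: shifted 3 elements -> [-6, 9, 24, 35, 32, 5]
Insert 32: shifted 1 elements -> [-6, 9, 24, 32, 35, 5]
Insert 5: shifted 4 elements -> [-6, 5, 9, 24, 32, 35]


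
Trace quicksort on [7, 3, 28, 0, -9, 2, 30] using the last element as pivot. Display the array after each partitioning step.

Partition 1: pivot=30 at index 6 -> [7, 3, 28, 0, -9, 2, 30]
Partition 2: pivot=2 at index 2 -> [0, -9, 2, 7, 3, 28, 30]
Partition 3: pivot=-9 at index 0 -> [-9, 0, 2, 7, 3, 28, 30]
Partition 4: pivot=28 at index 5 -> [-9, 0, 2, 7, 3, 28, 30]
Partition 5: pivot=3 at index 3 -> [-9, 0, 2, 3, 7, 28, 30]


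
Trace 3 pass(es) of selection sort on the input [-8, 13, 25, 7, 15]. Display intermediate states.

Pass 1: Select minimum -8 at index 0, swap -> [-8, 13, 25, 7, 15]
Pass 2: Select minimum 7 at index 3, swap -> [-8, 7, 25, 13, 15]
Pass 3: Select minimum 13 at index 3, swap -> [-8, 7, 13, 25, 15]


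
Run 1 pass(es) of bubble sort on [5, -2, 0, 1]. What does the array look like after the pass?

After pass 1: [-2, 0, 1, 5] (3 swaps)
Total swaps: 3


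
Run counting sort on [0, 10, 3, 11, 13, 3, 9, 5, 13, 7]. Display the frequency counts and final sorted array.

Count array: [1, 0, 0, 2, 0, 1, 0, 1, 0, 1, 1, 1, 0, 2]
(count[i] = number of elements equal to i)
Cumulative count: [1, 1, 1, 3, 3, 4, 4, 5, 5, 6, 7, 8, 8, 10]
Sorted: [0, 3, 3, 5, 7, 9, 10, 11, 13, 13]


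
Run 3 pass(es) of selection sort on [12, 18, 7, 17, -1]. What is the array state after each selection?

Pass 1: Select minimum -1 at index 4, swap -> [-1, 18, 7, 17, 12]
Pass 2: Select minimum 7 at index 2, swap -> [-1, 7, 18, 17, 12]
Pass 3: Select minimum 12 at index 4, swap -> [-1, 7, 12, 17, 18]


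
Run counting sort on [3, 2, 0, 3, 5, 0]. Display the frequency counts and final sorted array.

Count array: [2, 0, 1, 2, 0, 1]
(count[i] = number of elements equal to i)
Cumulative count: [2, 2, 3, 5, 5, 6]
Sorted: [0, 0, 2, 3, 3, 5]


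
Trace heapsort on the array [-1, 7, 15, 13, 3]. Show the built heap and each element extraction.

Build heap: [15, 13, -1, 7, 3]
Extract 15: [13, 7, -1, 3, 15]
Extract 13: [7, 3, -1, 13, 15]
Extract 7: [3, -1, 7, 13, 15]
Extract 3: [-1, 3, 7, 13, 15]


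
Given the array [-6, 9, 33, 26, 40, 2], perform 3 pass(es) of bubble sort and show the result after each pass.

After pass 1: [-6, 9, 26, 33, 2, 40] (2 swaps)
After pass 2: [-6, 9, 26, 2, 33, 40] (1 swaps)
After pass 3: [-6, 9, 2, 26, 33, 40] (1 swaps)
Total swaps: 4


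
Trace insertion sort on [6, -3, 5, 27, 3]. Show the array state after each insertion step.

First element 6 is already 'sorted'
Insert -3: shifted 1 elements -> [-3, 6, 5, 27, 3]
Insert 5: shifted 1 elements -> [-3, 5, 6, 27, 3]
Insert 27: shifted 0 elements -> [-3, 5, 6, 27, 3]
Insert 3: shifted 3 elements -> [-3, 3, 5, 6, 27]


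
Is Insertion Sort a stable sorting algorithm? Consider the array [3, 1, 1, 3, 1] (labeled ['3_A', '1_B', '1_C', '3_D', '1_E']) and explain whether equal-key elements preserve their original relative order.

Trace Insertion Sort on the labeled array (the key is the number; the letter only tracks identity):
  Insert 1_B at index 0: [1_B, 3_A, 1_C, 3_D, 1_E]
  Insert 1_C at index 1: [1_B, 1_C, 3_A, 3_D, 1_E]
  Insert 3_D at index 3: [1_B, 1_C, 3_A, 3_D, 1_E]
  Insert 1_E at index 2: [1_B, 1_C, 1_E, 3_A, 3_D]
Final order: [1_B, 1_C, 1_E, 3_A, 3_D]
Equal keys:
  value 1: originally 1_B, 1_C, 1_E; after sorting 1_B, 1_C, 1_E -> order preserved
  value 3: originally 3_A, 3_D; after sorting 3_A, 3_D -> order preserved
All equal keys kept their original relative order. Insertion Sort is stable: elements are shifted only while they are strictly greater than the key, so a key is inserted after any equal elements already placed.
Answer: Stable


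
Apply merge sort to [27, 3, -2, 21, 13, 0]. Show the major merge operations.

Divide and conquer:
  Merge [3] + [-2] -> [-2, 3]
  Merge [27] + [-2, 3] -> [-2, 3, 27]
  Merge [13] + [0] -> [0, 13]
  Merge [21] + [0, 13] -> [0, 13, 21]
  Merge [-2, 3, 27] + [0, 13, 21] -> [-2, 0, 3, 13, 21, 27]


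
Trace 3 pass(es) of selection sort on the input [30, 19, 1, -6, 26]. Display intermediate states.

Pass 1: Select minimum -6 at index 3, swap -> [-6, 19, 1, 30, 26]
Pass 2: Select minimum 1 at index 2, swap -> [-6, 1, 19, 30, 26]
Pass 3: Select minimum 19 at index 2, swap -> [-6, 1, 19, 30, 26]


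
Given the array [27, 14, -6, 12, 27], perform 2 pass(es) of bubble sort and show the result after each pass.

After pass 1: [14, -6, 12, 27, 27] (3 swaps)
After pass 2: [-6, 12, 14, 27, 27] (2 swaps)
Total swaps: 5


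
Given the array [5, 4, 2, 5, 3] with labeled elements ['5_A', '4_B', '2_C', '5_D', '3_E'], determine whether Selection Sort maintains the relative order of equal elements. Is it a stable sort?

Trace Selection Sort on the labeled array (the key is the number; the letter only tracks identity):
  Pass 1: minimum of unsorted part is 2_C at index 2; swap it with 5_A at index 0 -> [2_C, 4_B, 5_A, 5_D, 3_E]
  Pass 2: minimum of unsorted part is 3_E at index 4; swap it with 4_B at index 1 -> [2_C, 3_E, 5_A, 5_D, 4_B]
  Pass 3: minimum of unsorted part is 4_B at index 4; swap it with 5_A at index 2 -> [2_C, 3_E, 4_B, 5_D, 5_A]
  Pass 4: minimum 5_D is already at index 3; no swap -> [2_C, 3_E, 4_B, 5_D, 5_A]
Final order: [2_C, 3_E, 4_B, 5_D, 5_A]
Equal keys:
  value 5: originally 5_A, 5_D; after sorting 5_D, 5_A -> order changed
Equal keys were reordered, so Selection Sort is not stable: the long-range swap that moves the minimum into place can carry an element past an equal key. (One such input is enough; an unstable sort may happen to preserve order on other inputs, but it gives no guarantee.)
Answer: Not stable


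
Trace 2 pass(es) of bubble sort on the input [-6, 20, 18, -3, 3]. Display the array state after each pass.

After pass 1: [-6, 18, -3, 3, 20] (3 swaps)
After pass 2: [-6, -3, 3, 18, 20] (2 swaps)
Total swaps: 5


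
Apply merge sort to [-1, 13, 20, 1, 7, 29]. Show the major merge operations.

Divide and conquer:
  Merge [13] + [20] -> [13, 20]
  Merge [-1] + [13, 20] -> [-1, 13, 20]
  Merge [7] + [29] -> [7, 29]
  Merge [1] + [7, 29] -> [1, 7, 29]
  Merge [-1, 13, 20] + [1, 7, 29] -> [-1, 1, 7, 13, 20, 29]


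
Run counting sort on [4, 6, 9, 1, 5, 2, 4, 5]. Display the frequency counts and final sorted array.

Count array: [0, 1, 1, 0, 2, 2, 1, 0, 0, 1]
(count[i] = number of elements equal to i)
Cumulative count: [0, 1, 2, 2, 4, 6, 7, 7, 7, 8]
Sorted: [1, 2, 4, 4, 5, 5, 6, 9]


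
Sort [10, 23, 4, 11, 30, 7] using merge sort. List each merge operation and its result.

Divide and conquer:
  Merge [23] + [4] -> [4, 23]
  Merge [10] + [4, 23] -> [4, 10, 23]
  Merge [30] + [7] -> [7, 30]
  Merge [11] + [7, 30] -> [7, 11, 30]
  Merge [4, 10, 23] + [7, 11, 30] -> [4, 7, 10, 11, 23, 30]


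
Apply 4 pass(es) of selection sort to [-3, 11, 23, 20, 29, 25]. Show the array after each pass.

Pass 1: Select minimum -3 at index 0, swap -> [-3, 11, 23, 20, 29, 25]
Pass 2: Select minimum 11 at index 1, swap -> [-3, 11, 23, 20, 29, 25]
Pass 3: Select minimum 20 at index 3, swap -> [-3, 11, 20, 23, 29, 25]
Pass 4: Select minimum 23 at index 3, swap -> [-3, 11, 20, 23, 29, 25]


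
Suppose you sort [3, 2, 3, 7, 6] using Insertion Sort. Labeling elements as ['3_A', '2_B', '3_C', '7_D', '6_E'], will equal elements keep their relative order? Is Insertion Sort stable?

Trace Insertion Sort on the labeled array (the key is the number; the letter only tracks identity):
  Insert 2_B at index 0: [2_B, 3_A, 3_C, 7_D, 6_E]
  Insert 3_C at index 2: [2_B, 3_A, 3_C, 7_D, 6_E]
  Insert 7_D at index 3: [2_B, 3_A, 3_C, 7_D, 6_E]
  Insert 6_E at index 3: [2_B, 3_A, 3_C, 6_E, 7_D]
Final order: [2_B, 3_A, 3_C, 6_E, 7_D]
Equal keys:
  value 3: originally 3_A, 3_C; after sorting 3_A, 3_C -> order preserved
All equal keys kept their original relative order. Insertion Sort is stable: elements are shifted only while they are strictly greater than the key, so a key is inserted after any equal elements already placed.
Answer: Stable
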